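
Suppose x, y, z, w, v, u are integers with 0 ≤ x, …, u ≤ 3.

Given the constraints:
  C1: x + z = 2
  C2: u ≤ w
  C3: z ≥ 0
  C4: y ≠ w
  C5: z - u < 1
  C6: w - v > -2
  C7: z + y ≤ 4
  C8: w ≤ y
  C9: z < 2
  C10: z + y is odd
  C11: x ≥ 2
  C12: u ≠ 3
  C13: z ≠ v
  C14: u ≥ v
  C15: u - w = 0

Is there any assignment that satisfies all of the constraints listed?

Satisfiable

One satisfying assignment is x = 2, y = 3, z = 0, w = 2, v = 2, u = 2.
For the less obvious constraints — constraint 1: x + z = 2; constraint 5: z - u = -2; constraint 6: w - v = 0 — and the others hold by inspection.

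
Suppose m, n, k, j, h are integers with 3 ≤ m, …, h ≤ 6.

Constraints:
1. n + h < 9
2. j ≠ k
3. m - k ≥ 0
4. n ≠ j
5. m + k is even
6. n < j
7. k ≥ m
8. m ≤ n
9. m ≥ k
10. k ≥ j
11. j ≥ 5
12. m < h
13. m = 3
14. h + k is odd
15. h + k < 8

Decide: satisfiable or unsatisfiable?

Constraints 6, 8, 9, and 10 give n < j, j ≤ k, k ≤ m, m ≤ n. Chaining: n < j ≤ k ≤ m ≤ n, which forces n < n — impossible.

Unsatisfiable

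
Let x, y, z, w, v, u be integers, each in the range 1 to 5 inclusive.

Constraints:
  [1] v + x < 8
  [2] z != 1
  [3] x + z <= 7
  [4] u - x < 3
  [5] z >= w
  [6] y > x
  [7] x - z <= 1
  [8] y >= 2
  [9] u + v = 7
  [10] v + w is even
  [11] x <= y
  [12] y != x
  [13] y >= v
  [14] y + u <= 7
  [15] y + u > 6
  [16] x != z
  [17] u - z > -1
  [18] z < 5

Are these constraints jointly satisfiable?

The assignment x = 2, y = 3, z = 3, w = 3, v = 3, u = 4 works:
  constraint 1 holds since v + x = 5.
  constraint 3 holds since x + z = 5.
  constraint 4 holds since u - x = 2.
The rest check out directly.

Satisfiable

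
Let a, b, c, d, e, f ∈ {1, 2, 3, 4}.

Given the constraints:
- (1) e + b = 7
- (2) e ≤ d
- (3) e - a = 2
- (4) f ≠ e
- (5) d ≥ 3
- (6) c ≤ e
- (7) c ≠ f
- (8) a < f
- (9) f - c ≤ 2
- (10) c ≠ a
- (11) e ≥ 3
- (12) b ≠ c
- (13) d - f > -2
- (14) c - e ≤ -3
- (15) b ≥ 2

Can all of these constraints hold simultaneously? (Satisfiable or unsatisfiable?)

Satisfiable

Try a = 2, b = 3, c = 1, d = 4, e = 4, f = 3.
Check constraint 1: e + b = 7; constraint 3: e - a = 2; constraint 9: f - c = 2. The remaining constraints are straightforward to verify.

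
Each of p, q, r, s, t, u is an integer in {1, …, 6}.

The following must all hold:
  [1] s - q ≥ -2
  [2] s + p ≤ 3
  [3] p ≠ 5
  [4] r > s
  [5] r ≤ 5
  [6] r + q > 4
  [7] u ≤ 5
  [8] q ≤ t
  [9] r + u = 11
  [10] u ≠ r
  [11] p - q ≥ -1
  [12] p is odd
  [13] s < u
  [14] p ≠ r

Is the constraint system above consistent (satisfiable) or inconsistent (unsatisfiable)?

Unsatisfiable

From constraint 5: r ≤ 5. From constraint 7: u ≤ 5. Hence r + u ≤ 10. But constraint 9 requires r + u = 11, and 11 > 10. Contradiction.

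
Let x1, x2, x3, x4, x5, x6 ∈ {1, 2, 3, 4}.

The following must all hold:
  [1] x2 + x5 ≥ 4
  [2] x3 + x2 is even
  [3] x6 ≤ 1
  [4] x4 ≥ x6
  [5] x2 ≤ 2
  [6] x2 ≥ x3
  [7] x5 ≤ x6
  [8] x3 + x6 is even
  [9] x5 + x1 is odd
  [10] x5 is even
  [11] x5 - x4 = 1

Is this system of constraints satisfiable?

Unsatisfiable

From constraint 5: x2 ≤ 2. From constraints 3 and 7: x5 ≤ x6 ≤ 1. Hence x2 + x5 ≤ 3. But constraint 1 requires x2 + x5 ≥ 4, and 4 > 3. Contradiction.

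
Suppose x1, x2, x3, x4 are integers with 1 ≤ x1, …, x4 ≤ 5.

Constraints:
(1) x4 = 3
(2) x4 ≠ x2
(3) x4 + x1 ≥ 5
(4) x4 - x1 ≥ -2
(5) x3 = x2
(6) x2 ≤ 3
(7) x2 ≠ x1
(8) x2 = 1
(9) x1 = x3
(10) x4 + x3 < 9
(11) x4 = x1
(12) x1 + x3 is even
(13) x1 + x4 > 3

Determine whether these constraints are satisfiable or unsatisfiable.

Unsatisfiable

Constraint 1 fixes x4 = 3 and constraint 8 fixes x2 = 1. Constraints 5, 9, and 11 give x4 = x1 = x3 = x2, so x4 = x2. But 3 ≠ 1 — contradiction.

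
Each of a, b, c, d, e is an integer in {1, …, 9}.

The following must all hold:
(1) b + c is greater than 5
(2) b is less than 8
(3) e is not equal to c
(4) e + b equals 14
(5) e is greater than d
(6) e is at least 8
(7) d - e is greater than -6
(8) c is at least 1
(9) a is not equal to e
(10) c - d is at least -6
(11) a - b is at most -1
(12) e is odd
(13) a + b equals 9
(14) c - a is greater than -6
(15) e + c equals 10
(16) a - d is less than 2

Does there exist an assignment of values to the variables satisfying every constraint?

Satisfiable

Take a = 4, b = 5, c = 1, d = 5, e = 9. Then constraint 1: b + c = 6; constraint 4: e + b = 14; constraint 7: d - e = -4, and every other listed constraint is also met.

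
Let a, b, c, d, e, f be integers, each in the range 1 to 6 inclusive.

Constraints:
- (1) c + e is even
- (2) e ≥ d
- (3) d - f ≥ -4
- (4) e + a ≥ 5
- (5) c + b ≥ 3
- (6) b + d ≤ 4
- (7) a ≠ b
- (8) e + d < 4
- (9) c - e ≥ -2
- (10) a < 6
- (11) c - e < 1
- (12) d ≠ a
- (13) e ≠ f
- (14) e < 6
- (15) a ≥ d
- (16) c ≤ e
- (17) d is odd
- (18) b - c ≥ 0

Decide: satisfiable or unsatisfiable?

Try a = 4, b = 2, c = 1, d = 1, e = 1, f = 5.
Check constraint 3: d - f = -4; constraint 4: e + a = 5. The remaining constraints are straightforward to verify.

Satisfiable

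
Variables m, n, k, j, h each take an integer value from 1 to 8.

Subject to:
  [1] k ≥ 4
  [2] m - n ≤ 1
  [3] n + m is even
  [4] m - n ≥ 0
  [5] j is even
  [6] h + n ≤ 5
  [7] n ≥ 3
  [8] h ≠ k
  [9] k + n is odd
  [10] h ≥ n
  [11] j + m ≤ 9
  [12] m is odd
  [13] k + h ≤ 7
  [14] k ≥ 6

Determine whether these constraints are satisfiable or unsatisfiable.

From constraint 14: k ≥ 6. From constraints 7 and 10: h ≥ n ≥ 3. Hence k + h ≥ 9. But constraint 13 requires k + h ≤ 7, and 7 < 9. Contradiction.

Unsatisfiable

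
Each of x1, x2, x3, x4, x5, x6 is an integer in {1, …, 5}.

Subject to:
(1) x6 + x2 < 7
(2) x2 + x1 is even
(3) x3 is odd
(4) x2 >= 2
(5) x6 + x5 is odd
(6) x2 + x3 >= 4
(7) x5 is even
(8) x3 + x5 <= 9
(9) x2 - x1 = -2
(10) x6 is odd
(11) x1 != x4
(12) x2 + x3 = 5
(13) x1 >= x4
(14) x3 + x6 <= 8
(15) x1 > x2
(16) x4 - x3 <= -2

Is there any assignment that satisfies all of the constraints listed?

Satisfiable

Take x1 = 4, x2 = 2, x3 = 3, x4 = 1, x5 = 4, x6 = 3. Then constraint 1: x6 + x2 = 5; constraint 6: x2 + x3 = 5, and every other listed constraint is also met.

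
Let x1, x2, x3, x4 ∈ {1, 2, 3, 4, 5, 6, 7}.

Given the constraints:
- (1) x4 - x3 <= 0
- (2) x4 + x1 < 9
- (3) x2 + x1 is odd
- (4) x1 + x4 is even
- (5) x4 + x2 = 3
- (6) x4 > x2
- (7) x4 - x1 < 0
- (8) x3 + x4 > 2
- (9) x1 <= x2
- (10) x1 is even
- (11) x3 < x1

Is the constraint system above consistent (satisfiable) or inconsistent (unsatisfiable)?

Constraints 1, 6, 9, and 11 give x1 ≤ x2, x2 < x4, x4 ≤ x3, x3 < x1. Chaining: x1 ≤ x2 < x4 ≤ x3 < x1, which forces x1 < x1 — impossible.

Unsatisfiable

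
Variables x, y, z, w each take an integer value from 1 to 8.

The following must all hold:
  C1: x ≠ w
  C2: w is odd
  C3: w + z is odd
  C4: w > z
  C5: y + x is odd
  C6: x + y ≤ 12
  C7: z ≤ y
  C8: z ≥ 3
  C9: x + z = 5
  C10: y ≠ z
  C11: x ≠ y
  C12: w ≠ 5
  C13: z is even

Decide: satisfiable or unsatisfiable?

Setting (x, y, z, w) = (1, 8, 4, 7) satisfies everything: constraint 2: w = 7 is odd; constraint 6: x + y = 9; constraint 9: x + z = 5, and the others follow.

Satisfiable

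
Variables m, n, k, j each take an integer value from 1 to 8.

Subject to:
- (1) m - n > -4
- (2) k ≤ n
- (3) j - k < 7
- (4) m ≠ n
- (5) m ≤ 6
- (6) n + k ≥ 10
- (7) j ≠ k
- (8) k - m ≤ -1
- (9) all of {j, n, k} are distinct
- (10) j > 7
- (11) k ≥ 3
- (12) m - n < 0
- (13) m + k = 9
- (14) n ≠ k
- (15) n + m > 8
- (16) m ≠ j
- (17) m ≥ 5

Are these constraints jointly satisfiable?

Satisfiable

Setting (m, n, k, j) = (5, 6, 4, 8) satisfies everything: constraint 1: m - n = -1; constraint 3: j - k = 4, and the others follow.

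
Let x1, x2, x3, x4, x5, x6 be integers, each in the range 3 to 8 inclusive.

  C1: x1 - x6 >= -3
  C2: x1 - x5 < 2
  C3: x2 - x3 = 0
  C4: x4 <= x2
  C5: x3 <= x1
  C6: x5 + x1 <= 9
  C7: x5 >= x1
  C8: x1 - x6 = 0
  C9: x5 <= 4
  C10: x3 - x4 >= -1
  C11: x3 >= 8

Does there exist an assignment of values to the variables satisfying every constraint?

Unsatisfiable

From constraints 5 and 11: x1 ≥ x3 and x3 ≥ 8, so x1 ≥ 8. From constraints 7 and 9: x1 ≤ x5 and x5 ≤ 4, so x1 ≤ 4. But 4 < 8, so no value of x1 works.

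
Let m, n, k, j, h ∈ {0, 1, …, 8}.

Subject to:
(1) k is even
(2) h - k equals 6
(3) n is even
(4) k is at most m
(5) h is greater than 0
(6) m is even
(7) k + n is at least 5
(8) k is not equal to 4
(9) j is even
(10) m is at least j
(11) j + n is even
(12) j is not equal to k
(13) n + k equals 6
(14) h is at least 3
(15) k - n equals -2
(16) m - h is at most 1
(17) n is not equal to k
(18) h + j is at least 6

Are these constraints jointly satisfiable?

Satisfiable

The assignment m = 8, n = 4, k = 2, j = 0, h = 8 works:
  constraint 2 holds since h - k = 6.
  constraint 7 holds since k + n = 6.
The rest check out directly.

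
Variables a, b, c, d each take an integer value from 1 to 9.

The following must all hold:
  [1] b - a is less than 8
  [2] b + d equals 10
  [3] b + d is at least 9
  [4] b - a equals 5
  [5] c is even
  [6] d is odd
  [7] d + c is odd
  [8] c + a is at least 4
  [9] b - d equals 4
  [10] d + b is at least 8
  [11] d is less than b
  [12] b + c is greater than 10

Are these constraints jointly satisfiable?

One satisfying assignment is a = 2, b = 7, c = 4, d = 3.
For the less obvious constraints — constraint 1: b - a = 5; constraint 2: b + d = 10 — and the others hold by inspection.

Satisfiable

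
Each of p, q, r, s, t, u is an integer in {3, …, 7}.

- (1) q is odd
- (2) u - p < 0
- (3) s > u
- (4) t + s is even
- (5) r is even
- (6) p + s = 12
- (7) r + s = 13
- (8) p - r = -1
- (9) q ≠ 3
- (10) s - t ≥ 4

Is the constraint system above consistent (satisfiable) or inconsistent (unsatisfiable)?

One satisfying assignment is p = 5, q = 5, r = 6, s = 7, t = 3, u = 3.
For the less obvious constraints — constraint 2: u - p = -2; constraint 6: p + s = 12; constraint 7: r + s = 13 — and the others hold by inspection.

Satisfiable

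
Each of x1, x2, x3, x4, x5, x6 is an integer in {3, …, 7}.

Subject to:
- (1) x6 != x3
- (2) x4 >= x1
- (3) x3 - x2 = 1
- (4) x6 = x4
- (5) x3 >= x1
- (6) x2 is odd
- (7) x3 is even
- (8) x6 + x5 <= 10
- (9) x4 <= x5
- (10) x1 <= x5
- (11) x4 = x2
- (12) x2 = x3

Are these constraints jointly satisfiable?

Unsatisfiable

From constraints 4, 11, and 12, x6 = x4 = x2 = x3, so x6 = x3. But constraint 1 says x6 ≠ x3. Contradiction.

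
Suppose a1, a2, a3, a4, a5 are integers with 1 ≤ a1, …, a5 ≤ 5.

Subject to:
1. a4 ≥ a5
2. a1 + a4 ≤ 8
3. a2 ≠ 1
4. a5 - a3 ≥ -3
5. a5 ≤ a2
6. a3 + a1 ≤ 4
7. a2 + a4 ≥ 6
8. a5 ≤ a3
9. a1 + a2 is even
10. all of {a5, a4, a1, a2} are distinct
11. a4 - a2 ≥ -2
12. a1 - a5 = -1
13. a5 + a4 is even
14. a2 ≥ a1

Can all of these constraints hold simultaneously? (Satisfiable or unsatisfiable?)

The assignment a1 = 1, a2 = 3, a3 = 2, a4 = 4, a5 = 2 works:
  constraint 2 holds since a1 + a4 = 5.
  constraint 4 holds since a5 - a3 = 0.
The rest check out directly.

Satisfiable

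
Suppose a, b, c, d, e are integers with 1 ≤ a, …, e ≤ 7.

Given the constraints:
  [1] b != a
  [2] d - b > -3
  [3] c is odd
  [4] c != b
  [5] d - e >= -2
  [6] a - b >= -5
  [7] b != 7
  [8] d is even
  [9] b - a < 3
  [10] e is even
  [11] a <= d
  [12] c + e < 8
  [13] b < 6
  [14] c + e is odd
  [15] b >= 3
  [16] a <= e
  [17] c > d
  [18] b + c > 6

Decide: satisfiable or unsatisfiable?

Satisfiable

Setting (a, b, c, d, e) = (2, 4, 3, 2, 2) satisfies everything: constraint 2: d - b = -2; constraint 5: d - e = 0; constraint 6: a - b = -2, and the others follow.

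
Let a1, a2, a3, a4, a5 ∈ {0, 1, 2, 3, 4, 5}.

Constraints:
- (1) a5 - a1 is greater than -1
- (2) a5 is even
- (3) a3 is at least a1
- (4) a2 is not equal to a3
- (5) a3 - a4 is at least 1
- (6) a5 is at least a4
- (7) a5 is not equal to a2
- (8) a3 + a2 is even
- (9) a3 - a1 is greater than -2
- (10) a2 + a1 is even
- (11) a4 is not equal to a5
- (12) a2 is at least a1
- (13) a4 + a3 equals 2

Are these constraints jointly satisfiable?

Satisfiable

Try a1 = 2, a2 = 4, a3 = 2, a4 = 0, a5 = 2.
Check constraint 1: a5 - a1 = 0; constraint 5: a3 - a4 = 2; constraint 9: a3 - a1 = 0. The remaining constraints are straightforward to verify.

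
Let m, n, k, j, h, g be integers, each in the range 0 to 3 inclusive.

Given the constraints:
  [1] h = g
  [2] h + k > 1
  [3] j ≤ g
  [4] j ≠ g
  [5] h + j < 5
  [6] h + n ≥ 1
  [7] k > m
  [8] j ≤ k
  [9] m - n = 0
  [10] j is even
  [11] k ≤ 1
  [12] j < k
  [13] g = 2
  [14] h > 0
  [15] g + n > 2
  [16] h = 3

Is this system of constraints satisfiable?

Constraint 16 fixes h = 3 and constraint 13 fixes g = 2, but constraint 1 requires h = g. Since 3 ≠ 2, contradiction.

Unsatisfiable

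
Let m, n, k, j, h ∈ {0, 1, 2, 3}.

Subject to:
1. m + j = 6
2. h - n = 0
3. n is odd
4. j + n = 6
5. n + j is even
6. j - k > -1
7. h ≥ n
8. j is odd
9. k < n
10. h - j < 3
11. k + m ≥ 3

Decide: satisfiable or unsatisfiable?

Satisfiable

The assignment m = 3, n = 3, k = 2, j = 3, h = 3 works:
  constraint 1 holds since m + j = 6.
  constraint 2 holds since h - n = 0.
  constraint 4 holds since j + n = 6.
The rest check out directly.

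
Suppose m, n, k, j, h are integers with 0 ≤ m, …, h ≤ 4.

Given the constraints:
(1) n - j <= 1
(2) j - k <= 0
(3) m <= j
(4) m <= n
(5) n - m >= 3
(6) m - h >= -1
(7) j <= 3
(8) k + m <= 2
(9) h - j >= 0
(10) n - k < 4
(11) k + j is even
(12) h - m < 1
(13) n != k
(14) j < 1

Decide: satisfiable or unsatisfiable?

Unsatisfiable

Constraints 1, 5, 6, and 9 give j − n ≥ -1, n − m ≥ 3, m − h ≥ -1, h − j ≥ 0.
Adding all 4 inequalities: the left sides telescope to 0, and the right sides sum to (-1) + 3 + (-1) + 0 = 1. So 0 ≥ 1, which is false.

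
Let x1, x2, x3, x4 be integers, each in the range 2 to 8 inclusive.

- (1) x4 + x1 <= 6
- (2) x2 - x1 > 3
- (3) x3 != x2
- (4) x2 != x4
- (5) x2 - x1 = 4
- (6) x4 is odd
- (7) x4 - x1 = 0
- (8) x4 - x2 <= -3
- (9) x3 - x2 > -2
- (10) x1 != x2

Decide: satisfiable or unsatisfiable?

One satisfying assignment is x1 = 3, x2 = 7, x3 = 6, x4 = 3.
For the less obvious constraints — constraint 1: x4 + x1 = 6; constraint 2: x2 - x1 = 4; constraint 5: x2 - x1 = 4 — and the others hold by inspection.

Satisfiable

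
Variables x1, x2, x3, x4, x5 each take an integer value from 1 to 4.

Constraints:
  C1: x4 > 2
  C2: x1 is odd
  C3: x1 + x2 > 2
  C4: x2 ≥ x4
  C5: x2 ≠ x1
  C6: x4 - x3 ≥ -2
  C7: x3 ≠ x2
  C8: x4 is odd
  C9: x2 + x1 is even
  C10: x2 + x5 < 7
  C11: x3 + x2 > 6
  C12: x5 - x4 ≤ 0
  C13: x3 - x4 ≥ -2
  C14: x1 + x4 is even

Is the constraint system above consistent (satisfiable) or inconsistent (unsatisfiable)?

Try x1 = 1, x2 = 3, x3 = 4, x4 = 3, x5 = 3.
Check constraint 3: x1 + x2 = 4; constraint 6: x4 - x3 = -1; constraint 10: x2 + x5 = 6. The remaining constraints are straightforward to verify.

Satisfiable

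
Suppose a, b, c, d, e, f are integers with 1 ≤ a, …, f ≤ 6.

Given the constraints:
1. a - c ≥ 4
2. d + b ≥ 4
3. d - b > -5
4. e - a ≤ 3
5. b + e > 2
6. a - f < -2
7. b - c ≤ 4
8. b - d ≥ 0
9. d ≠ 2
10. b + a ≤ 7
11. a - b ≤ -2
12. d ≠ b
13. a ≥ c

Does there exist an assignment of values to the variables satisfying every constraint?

Constraints 1, 7, and 11 give c − b ≥ -4, b − a ≥ 2, a − c ≥ 4.
Adding all 3 inequalities: the left sides telescope to 0, and the right sides sum to (-4) + 2 + 4 = 2. So 0 ≥ 2, which is false.

Unsatisfiable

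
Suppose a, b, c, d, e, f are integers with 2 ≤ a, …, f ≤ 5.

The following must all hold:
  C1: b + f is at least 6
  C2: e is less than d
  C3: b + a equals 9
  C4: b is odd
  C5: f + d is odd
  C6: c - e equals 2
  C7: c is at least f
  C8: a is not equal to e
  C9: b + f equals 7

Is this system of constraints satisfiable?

Take a = 4, b = 5, c = 4, d = 5, e = 2, f = 2. Then constraint 1: b + f = 7; constraint 3: b + a = 9; constraint 6: c - e = 2, and every other listed constraint is also met.

Satisfiable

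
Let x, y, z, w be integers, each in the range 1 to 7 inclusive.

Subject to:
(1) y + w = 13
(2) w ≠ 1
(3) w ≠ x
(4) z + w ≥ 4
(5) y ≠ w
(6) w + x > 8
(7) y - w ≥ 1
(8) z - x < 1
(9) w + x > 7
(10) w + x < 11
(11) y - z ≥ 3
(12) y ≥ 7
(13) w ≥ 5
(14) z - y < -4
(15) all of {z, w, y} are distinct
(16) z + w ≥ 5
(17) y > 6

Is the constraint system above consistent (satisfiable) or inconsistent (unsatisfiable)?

Satisfiable

Try x = 3, y = 7, z = 1, w = 6.
Check constraint 1: y + w = 13; constraint 4: z + w = 7; constraint 6: w + x = 9. The remaining constraints are straightforward to verify.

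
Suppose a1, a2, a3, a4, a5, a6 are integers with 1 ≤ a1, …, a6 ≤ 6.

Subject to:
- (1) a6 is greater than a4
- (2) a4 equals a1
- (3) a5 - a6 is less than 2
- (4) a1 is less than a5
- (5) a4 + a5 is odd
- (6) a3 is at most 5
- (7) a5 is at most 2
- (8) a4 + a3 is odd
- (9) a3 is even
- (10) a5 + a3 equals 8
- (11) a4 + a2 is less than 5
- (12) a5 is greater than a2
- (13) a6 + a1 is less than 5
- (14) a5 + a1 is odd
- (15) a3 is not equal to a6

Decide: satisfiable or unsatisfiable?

From constraint 7: a5 ≤ 2. From constraint 6: a3 ≤ 5. Hence a5 + a3 ≤ 7. But constraint 10 requires a5 + a3 = 8, and 8 > 7. Contradiction.

Unsatisfiable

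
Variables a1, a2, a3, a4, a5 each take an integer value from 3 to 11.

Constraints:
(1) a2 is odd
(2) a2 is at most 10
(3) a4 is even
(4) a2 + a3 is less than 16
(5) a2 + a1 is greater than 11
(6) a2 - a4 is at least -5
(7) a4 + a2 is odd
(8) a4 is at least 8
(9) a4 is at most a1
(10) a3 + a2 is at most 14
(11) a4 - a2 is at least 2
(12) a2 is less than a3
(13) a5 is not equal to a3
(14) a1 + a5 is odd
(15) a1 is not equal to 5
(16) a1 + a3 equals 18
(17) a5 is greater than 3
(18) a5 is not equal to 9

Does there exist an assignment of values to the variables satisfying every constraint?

Satisfiable

Setting (a1, a2, a3, a4, a5) = (9, 5, 9, 8, 10) satisfies everything: constraint 4: a2 + a3 = 14; constraint 5: a2 + a1 = 14; constraint 6: a2 - a4 = -3, and the others follow.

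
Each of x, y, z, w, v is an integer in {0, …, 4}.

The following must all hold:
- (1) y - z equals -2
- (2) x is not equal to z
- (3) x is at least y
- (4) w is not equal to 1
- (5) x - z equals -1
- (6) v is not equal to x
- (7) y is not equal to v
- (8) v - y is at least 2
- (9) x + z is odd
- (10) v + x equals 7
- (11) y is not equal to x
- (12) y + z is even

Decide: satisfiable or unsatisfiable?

Satisfiable

One satisfying assignment is x = 3, y = 2, z = 4, w = 3, v = 4.
For the less obvious constraints — constraint 1: y - z = -2; constraint 5: x - z = -1 — and the others hold by inspection.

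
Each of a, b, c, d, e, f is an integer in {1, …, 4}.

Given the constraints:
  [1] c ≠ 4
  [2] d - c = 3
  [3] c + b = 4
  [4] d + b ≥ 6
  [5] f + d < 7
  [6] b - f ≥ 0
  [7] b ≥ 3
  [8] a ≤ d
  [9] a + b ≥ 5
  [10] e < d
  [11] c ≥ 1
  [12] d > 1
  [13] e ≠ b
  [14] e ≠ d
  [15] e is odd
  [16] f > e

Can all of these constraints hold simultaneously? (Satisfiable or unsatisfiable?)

Satisfiable

One satisfying assignment is a = 3, b = 3, c = 1, d = 4, e = 1, f = 2.
For the less obvious constraints — constraint 2: d - c = 3; constraint 3: c + b = 4; constraint 4: d + b = 7 — and the others hold by inspection.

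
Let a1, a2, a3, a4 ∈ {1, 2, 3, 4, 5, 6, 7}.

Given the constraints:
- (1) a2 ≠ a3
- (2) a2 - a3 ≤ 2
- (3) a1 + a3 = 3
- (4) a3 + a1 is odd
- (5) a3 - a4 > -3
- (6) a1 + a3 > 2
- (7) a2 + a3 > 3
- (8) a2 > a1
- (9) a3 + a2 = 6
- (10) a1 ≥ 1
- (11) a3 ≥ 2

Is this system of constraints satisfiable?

Try a1 = 1, a2 = 4, a3 = 2, a4 = 4.
Check constraint 2: a2 - a3 = 2; constraint 3: a1 + a3 = 3. The remaining constraints are straightforward to verify.

Satisfiable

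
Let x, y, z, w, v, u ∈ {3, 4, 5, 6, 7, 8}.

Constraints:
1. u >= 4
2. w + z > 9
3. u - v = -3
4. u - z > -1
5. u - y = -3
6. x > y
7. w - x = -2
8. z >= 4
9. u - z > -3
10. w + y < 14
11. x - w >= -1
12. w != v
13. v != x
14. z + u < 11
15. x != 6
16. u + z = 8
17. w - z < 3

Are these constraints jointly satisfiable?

The assignment x = 8, y = 7, z = 4, w = 6, v = 7, u = 4 works:
  constraint 2 holds since w + z = 10.
  constraint 3 holds since u - v = -3.
The rest check out directly.

Satisfiable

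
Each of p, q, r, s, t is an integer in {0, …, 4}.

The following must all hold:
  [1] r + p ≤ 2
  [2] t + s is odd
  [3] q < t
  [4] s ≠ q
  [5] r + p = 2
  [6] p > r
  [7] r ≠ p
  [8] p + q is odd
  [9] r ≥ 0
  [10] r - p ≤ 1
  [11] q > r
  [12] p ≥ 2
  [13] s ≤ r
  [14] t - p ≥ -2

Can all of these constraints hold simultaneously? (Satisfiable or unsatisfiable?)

One satisfying assignment is p = 2, q = 1, r = 0, s = 0, t = 3.
For the less obvious constraints — constraint 1: r + p = 2; constraint 5: r + p = 2; constraint 10: r - p = -2 — and the others hold by inspection.

Satisfiable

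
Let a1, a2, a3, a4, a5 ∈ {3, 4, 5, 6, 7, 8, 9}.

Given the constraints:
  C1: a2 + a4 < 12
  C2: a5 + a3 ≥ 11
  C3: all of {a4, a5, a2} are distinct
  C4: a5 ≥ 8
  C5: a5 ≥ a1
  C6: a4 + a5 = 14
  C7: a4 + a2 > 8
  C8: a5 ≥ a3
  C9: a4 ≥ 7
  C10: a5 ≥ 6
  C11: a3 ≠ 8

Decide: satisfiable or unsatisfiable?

From constraint 9: a4 ≥ 7. From constraint 4: a5 ≥ 8. Hence a4 + a5 ≥ 15. But constraint 6 requires a4 + a5 = 14, and 14 < 15. Contradiction.

Unsatisfiable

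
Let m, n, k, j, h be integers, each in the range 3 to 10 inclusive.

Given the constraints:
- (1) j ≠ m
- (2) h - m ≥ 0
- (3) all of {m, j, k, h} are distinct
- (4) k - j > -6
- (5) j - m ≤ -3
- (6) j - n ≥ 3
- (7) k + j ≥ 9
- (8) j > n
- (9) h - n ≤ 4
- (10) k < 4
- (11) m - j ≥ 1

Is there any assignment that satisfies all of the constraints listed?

Constraints 2, 5, 6, and 9 give n − h ≥ -4, h − m ≥ 0, m − j ≥ 3, j − n ≥ 3.
Adding all 4 inequalities: the left sides telescope to 0, and the right sides sum to (-4) + 0 + 3 + 3 = 2. So 0 ≥ 2, which is false.

Unsatisfiable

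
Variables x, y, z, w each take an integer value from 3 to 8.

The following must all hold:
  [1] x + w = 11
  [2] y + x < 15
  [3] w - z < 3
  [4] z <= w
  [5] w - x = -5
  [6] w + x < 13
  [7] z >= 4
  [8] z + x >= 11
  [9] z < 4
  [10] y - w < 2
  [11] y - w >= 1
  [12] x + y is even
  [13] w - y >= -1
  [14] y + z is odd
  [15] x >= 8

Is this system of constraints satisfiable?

Unsatisfiable

From constraint 15: x ≥ 8. From constraints 4 and 7: w ≥ z ≥ 4. Hence x + w ≥ 12. But constraint 1 requires x + w = 11, and 11 < 12. Contradiction.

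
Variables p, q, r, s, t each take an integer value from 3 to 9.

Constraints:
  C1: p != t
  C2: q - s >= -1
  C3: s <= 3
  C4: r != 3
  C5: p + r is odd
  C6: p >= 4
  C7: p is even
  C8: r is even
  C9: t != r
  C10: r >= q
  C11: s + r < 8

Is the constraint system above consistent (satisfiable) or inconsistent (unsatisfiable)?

Unsatisfiable

Constraint 7 makes p even and constraint 8 makes r even, so p + r must be even. Constraint 5 says p + r is odd — contradiction.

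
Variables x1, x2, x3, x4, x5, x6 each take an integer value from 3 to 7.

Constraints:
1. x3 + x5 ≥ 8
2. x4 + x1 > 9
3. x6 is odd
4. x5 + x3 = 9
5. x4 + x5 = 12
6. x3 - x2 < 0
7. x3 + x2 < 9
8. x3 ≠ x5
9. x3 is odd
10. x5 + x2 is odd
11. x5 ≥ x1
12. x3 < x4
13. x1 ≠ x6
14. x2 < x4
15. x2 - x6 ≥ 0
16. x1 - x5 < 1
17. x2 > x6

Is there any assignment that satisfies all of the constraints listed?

Try x1 = 5, x2 = 5, x3 = 3, x4 = 6, x5 = 6, x6 = 3.
Check constraint 1: x3 + x5 = 9; constraint 2: x4 + x1 = 11; constraint 4: x5 + x3 = 9. The remaining constraints are straightforward to verify.

Satisfiable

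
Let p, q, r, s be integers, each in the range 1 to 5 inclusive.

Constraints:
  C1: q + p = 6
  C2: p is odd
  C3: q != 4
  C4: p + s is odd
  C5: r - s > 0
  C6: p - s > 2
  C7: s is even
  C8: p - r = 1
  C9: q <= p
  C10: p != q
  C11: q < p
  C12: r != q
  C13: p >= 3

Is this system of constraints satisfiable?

Try p = 5, q = 1, r = 4, s = 2.
Check constraint 1: q + p = 6; constraint 5: r - s = 2; constraint 6: p - s = 3. The remaining constraints are straightforward to verify.

Satisfiable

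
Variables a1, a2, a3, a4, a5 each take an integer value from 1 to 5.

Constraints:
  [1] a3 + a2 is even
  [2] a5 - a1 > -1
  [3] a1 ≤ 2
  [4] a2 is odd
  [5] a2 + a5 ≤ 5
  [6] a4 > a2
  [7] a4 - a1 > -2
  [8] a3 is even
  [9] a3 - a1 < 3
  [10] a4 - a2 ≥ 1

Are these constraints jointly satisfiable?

Constraint 8 makes a3 even and constraint 4 makes a2 odd, so a3 + a2 must be odd. Constraint 1 says a3 + a2 is even — contradiction.

Unsatisfiable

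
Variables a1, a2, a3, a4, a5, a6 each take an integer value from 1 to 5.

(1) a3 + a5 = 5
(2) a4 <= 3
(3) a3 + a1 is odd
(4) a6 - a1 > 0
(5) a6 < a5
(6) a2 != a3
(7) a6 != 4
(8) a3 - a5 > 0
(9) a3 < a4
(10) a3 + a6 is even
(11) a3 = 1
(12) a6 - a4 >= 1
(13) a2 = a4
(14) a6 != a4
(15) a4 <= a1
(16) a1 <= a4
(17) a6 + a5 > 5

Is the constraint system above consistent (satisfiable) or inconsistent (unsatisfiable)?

Constraints 4, 5, 8, 9, and 15 give a5 < a3, a3 < a4, a4 ≤ a1, a1 < a6, a6 < a5. Chaining: a5 < a3 < a4 ≤ a1 < a6 < a5, which forces a5 < a5 — impossible.

Unsatisfiable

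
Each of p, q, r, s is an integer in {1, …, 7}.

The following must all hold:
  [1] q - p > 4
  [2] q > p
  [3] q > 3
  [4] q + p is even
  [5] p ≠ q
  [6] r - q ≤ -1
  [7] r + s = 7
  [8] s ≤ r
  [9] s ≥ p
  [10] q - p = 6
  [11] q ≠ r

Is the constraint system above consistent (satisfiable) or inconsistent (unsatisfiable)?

Take p = 1, q = 7, r = 5, s = 2. Then constraint 1: q - p = 6; constraint 6: r - q = -2; constraint 7: r + s = 7, and every other listed constraint is also met.

Satisfiable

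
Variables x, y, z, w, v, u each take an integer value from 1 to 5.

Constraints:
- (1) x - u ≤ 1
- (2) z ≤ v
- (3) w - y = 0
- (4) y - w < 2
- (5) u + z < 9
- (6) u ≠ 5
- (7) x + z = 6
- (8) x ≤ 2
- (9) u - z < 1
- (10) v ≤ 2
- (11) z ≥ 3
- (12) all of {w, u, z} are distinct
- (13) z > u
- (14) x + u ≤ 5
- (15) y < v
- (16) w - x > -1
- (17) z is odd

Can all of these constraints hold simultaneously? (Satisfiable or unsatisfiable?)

From constraint 8: x ≤ 2. From constraints 2 and 10: z ≤ v ≤ 2. Hence x + z ≤ 4. But constraint 7 requires x + z = 6, and 6 > 4. Contradiction.

Unsatisfiable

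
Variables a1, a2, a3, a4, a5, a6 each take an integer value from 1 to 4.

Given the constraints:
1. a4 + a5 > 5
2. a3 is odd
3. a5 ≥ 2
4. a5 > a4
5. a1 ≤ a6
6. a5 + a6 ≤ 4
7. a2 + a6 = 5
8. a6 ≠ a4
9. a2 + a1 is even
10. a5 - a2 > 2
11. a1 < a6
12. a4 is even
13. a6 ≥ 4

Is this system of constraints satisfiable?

Unsatisfiable

From constraint 3: a5 ≥ 2. From constraint 13: a6 ≥ 4. Hence a5 + a6 ≥ 6. But constraint 6 requires a5 + a6 ≤ 4, and 4 < 6. Contradiction.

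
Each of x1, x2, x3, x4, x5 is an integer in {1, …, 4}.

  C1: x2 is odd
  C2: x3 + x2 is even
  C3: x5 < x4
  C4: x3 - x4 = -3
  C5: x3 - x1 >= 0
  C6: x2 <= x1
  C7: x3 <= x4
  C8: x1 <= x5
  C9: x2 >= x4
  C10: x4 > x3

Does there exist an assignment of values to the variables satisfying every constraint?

Constraints 3, 6, 8, and 9 give x1 ≤ x5, x5 < x4, x4 ≤ x2, x2 ≤ x1. Chaining: x1 ≤ x5 < x4 ≤ x2 ≤ x1, which forces x1 < x1 — impossible.

Unsatisfiable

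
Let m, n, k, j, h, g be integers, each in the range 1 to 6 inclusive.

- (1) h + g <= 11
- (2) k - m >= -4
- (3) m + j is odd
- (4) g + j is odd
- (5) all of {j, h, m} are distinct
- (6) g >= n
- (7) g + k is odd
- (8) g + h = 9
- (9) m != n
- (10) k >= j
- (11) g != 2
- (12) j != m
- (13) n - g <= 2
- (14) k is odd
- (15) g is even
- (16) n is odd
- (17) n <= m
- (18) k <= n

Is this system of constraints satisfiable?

Setting (m, n, k, j, h, g) = (6, 5, 5, 1, 3, 6) satisfies everything: constraint 1: h + g = 9; constraint 2: k - m = -1, and the others follow.

Satisfiable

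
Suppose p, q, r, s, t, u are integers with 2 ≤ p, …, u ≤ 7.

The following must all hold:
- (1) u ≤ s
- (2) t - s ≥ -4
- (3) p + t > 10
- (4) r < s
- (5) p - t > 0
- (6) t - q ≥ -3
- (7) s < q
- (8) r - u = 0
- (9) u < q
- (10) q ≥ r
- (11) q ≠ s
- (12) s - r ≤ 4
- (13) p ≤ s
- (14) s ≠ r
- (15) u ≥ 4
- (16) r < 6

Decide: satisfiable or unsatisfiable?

Satisfiable

One satisfying assignment is p = 6, q = 7, r = 5, s = 6, t = 5, u = 5.
For the less obvious constraints — constraint 2: t - s = -1; constraint 3: p + t = 11 — and the others hold by inspection.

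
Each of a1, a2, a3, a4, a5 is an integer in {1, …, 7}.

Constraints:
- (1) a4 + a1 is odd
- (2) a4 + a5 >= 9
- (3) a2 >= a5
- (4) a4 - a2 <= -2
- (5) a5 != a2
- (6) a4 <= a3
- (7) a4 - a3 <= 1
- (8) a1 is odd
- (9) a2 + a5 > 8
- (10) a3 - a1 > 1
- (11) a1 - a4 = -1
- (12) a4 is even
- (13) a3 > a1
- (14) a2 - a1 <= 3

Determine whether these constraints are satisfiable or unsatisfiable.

The assignment a1 = 3, a2 = 6, a3 = 5, a4 = 4, a5 = 5 works:
  constraint 2 holds since a4 + a5 = 9.
  constraint 4 holds since a4 - a2 = -2.
The rest check out directly.

Satisfiable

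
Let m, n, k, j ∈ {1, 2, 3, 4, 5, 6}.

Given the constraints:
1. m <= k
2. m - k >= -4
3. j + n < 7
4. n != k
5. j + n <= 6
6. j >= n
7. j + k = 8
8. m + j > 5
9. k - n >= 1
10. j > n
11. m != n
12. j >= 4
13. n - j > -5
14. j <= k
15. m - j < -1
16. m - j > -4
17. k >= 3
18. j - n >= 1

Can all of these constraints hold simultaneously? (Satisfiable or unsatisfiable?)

Satisfiable

The assignment m = 2, n = 1, k = 4, j = 4 works:
  constraint 2 holds since m - k = -2.
  constraint 3 holds since j + n = 5.
The rest check out directly.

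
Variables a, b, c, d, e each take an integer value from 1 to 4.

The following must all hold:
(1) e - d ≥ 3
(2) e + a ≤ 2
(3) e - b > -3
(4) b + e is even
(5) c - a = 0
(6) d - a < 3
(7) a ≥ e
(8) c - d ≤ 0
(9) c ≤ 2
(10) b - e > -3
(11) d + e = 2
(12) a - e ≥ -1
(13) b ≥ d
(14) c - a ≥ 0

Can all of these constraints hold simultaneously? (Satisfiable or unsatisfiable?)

Constraints 1, 8, 12, and 14 give d − c ≥ 0, c − a ≥ 0, a − e ≥ -1, e − d ≥ 3.
Adding all 4 inequalities: the left sides telescope to 0, and the right sides sum to 0 + 0 + (-1) + 3 = 2. So 0 ≥ 2, which is false.

Unsatisfiable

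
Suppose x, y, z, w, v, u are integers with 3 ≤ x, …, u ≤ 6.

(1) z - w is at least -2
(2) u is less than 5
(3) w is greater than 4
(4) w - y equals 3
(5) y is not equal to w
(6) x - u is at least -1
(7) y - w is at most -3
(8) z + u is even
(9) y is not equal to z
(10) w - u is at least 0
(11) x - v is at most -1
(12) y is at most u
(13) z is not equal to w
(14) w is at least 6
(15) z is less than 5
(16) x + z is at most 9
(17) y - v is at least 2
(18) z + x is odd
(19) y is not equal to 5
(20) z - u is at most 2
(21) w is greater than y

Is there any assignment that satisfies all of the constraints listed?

Unsatisfiable

Constraints 1, 6, 7, 11, 17, and 20 give y − v ≥ 2, v − x ≥ 1, x − u ≥ -1, u − z ≥ -2, z − w ≥ -2, w − y ≥ 3.
Adding all 6 inequalities: the left sides telescope to 0, and the right sides sum to 2 + 1 + (-1) + (-2) + (-2) + 3 = 1. So 0 ≥ 1, which is false.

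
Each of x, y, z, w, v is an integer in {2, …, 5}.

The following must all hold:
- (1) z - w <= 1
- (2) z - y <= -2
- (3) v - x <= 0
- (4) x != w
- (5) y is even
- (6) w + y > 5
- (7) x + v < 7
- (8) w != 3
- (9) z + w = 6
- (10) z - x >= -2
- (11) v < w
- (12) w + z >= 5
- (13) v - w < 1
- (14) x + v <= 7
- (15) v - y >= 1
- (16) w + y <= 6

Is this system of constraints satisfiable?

Unsatisfiable

Constraints 2, 3, 10, and 15 give z − x ≥ -2, x − v ≥ 0, v − y ≥ 1, y − z ≥ 2.
Adding all 4 inequalities: the left sides telescope to 0, and the right sides sum to (-2) + 0 + 1 + 2 = 1. So 0 ≥ 1, which is false.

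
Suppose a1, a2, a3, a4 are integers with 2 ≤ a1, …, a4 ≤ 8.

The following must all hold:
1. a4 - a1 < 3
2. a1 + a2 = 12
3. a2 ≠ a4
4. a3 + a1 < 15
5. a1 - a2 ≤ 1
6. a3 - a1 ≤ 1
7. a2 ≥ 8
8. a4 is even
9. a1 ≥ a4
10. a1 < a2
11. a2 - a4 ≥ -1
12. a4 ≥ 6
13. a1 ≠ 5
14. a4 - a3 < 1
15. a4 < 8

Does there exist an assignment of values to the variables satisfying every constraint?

Unsatisfiable

From constraints 9 and 12: a1 ≥ a4 ≥ 6. From constraint 7: a2 ≥ 8. Hence a1 + a2 ≥ 14. But constraint 2 requires a1 + a2 = 12, and 12 < 14. Contradiction.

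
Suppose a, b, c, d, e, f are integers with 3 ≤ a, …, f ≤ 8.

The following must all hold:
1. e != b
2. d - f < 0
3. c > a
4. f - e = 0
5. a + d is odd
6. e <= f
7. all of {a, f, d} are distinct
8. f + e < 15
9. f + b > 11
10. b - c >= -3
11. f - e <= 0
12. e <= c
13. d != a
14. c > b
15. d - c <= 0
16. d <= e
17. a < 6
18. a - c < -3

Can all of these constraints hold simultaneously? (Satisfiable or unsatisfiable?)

Setting (a, b, c, d, e, f) = (4, 5, 8, 5, 7, 7) satisfies everything: constraint 2: d - f = -2; constraint 4: f - e = 0; constraint 8: f + e = 14, and the others follow.

Satisfiable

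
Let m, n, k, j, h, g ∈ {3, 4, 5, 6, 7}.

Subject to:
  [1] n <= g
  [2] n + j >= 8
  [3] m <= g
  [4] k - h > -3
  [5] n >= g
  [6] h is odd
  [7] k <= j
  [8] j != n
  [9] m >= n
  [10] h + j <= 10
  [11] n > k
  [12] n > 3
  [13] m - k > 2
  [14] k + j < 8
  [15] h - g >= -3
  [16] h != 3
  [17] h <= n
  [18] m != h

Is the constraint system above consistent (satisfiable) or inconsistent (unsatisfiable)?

Setting (m, n, k, j, h, g) = (7, 7, 3, 3, 5, 7) satisfies everything: constraint 2: n + j = 10; constraint 4: k - h = -2; constraint 10: h + j = 8, and the others follow.

Satisfiable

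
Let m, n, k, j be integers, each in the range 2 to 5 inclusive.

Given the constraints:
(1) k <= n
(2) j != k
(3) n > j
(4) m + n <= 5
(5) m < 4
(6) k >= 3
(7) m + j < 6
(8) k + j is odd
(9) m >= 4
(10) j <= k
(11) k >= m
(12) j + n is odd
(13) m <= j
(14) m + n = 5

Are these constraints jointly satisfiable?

Unsatisfiable

From constraint 9: m ≥ 4. From constraints 1 and 6: n ≥ k ≥ 3. Hence m + n ≥ 7. But constraint 4 requires m + n ≤ 5, and 5 < 7. Contradiction.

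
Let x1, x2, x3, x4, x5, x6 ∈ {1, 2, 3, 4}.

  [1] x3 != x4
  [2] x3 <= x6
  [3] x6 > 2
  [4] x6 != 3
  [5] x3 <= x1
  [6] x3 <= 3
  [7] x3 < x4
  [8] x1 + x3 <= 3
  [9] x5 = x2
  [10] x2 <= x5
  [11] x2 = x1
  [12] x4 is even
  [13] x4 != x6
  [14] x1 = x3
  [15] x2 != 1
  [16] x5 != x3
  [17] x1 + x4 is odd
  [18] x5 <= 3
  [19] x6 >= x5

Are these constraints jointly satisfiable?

From constraints 9, 11, and 14, x5 = x2 = x1 = x3, so x5 = x3. But constraint 16 says x5 ≠ x3. Contradiction.

Unsatisfiable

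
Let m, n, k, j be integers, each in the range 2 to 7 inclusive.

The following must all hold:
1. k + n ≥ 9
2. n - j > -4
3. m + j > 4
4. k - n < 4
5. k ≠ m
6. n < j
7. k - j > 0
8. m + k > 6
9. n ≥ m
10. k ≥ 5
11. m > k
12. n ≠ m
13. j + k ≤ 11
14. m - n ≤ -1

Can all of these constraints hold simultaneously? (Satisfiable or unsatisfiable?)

Unsatisfiable

Constraints 6, 7, 11, and 14 give j < k, k < m, m < n, n < j. Chaining: j < k < m < n < j, which forces j < j — impossible.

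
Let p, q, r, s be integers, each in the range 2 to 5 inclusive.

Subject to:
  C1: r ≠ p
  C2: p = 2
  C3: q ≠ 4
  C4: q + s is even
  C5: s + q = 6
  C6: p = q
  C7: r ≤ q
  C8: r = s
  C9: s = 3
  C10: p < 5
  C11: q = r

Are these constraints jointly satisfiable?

Constraint 2 fixes p = 2 and constraint 9 fixes s = 3. Constraints 6, 8, and 11 give p = q = r = s, so p = s. But 2 ≠ 3 — contradiction.

Unsatisfiable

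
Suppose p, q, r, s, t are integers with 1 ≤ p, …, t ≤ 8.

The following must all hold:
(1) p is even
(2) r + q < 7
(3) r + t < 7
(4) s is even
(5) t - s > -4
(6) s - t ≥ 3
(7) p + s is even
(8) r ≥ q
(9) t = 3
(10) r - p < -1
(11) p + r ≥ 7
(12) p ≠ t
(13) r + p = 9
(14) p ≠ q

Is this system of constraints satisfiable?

Satisfiable

One satisfying assignment is p = 6, q = 1, r = 3, s = 6, t = 3.
For the less obvious constraints — constraint 2: r + q = 4; constraint 3: r + t = 6 — and the others hold by inspection.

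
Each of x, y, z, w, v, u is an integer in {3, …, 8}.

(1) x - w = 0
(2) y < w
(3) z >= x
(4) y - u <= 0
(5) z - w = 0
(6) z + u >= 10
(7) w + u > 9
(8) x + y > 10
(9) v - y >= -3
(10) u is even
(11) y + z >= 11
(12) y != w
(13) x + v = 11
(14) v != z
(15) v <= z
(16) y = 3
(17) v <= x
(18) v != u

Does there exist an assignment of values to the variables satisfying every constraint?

One satisfying assignment is x = 8, y = 3, z = 8, w = 8, v = 3, u = 4.
For the less obvious constraints — constraint 1: x - w = 0; constraint 4: y - u = -1 — and the others hold by inspection.

Satisfiable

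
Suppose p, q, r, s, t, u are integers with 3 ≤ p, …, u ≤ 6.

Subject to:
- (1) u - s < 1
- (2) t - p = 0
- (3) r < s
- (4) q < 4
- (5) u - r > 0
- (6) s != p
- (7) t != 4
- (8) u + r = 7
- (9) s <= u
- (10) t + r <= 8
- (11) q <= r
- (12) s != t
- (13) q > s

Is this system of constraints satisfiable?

Constraints 3, 11, and 13 give q ≤ r, r < s, s < q. Chaining: q ≤ r < s < q, which forces q < q — impossible.

Unsatisfiable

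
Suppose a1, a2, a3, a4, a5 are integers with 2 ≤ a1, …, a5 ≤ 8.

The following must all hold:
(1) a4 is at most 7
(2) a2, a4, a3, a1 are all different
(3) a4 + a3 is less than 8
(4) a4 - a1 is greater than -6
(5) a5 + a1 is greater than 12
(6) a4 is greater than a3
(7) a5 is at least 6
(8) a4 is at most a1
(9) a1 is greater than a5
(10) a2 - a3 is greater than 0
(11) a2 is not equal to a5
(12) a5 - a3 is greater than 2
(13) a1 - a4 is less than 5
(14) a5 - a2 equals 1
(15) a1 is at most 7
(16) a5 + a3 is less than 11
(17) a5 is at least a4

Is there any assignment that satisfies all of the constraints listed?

Satisfiable

Take a1 = 7, a2 = 5, a3 = 2, a4 = 3, a5 = 6. Then constraint 3: a4 + a3 = 5; constraint 4: a4 - a1 = -4, and every other listed constraint is also met.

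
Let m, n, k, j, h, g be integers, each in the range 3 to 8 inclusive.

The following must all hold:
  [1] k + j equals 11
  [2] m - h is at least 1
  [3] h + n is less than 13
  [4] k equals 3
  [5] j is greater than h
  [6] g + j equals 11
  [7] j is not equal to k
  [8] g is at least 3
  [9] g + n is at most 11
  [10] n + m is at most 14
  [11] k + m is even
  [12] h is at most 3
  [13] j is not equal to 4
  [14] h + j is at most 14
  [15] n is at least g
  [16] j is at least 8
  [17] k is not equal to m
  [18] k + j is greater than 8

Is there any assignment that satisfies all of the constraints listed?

Take m = 7, n = 7, k = 3, j = 8, h = 3, g = 3. Then constraint 1: k + j = 11; constraint 2: m - h = 4, and every other listed constraint is also met.

Satisfiable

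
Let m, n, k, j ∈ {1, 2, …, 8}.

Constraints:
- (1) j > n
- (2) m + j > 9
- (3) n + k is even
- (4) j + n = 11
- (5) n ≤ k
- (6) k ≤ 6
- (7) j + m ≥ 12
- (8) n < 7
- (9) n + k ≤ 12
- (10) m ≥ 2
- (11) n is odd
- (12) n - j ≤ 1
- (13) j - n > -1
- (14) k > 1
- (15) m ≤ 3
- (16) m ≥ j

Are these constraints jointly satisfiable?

Unsatisfiable

From constraints 15 and 16: j ≤ m ≤ 3. From constraints 5 and 6: n ≤ k ≤ 6. Hence j + n ≤ 9. But constraint 4 requires j + n = 11, and 11 > 9. Contradiction.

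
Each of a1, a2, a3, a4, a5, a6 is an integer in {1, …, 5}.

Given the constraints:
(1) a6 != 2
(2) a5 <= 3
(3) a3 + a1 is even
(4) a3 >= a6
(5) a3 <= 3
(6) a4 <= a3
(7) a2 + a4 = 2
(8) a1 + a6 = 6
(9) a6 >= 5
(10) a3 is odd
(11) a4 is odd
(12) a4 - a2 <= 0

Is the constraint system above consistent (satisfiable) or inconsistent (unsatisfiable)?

From constraint 9: a6 ≥ 5. From constraints 4 and 5: a6 ≤ a3 and a3 ≤ 3, so a6 ≤ 3. But 3 < 5, so no value of a6 works.

Unsatisfiable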